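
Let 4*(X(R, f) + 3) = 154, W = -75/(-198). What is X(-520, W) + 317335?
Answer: 634741/2 ≈ 3.1737e+5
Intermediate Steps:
W = 25/66 (W = -75*(-1/198) = 25/66 ≈ 0.37879)
X(R, f) = 71/2 (X(R, f) = -3 + (¼)*154 = -3 + 77/2 = 71/2)
X(-520, W) + 317335 = 71/2 + 317335 = 634741/2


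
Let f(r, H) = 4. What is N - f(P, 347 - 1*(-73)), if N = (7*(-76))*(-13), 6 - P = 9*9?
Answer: 6912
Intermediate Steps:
P = -75 (P = 6 - 9*9 = 6 - 1*81 = 6 - 81 = -75)
N = 6916 (N = -532*(-13) = 6916)
N - f(P, 347 - 1*(-73)) = 6916 - 1*4 = 6916 - 4 = 6912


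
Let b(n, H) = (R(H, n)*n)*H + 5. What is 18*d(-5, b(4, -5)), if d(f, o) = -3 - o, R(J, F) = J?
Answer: -1944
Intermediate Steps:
b(n, H) = 5 + n*H² (b(n, H) = (H*n)*H + 5 = n*H² + 5 = 5 + n*H²)
18*d(-5, b(4, -5)) = 18*(-3 - (5 + 4*(-5)²)) = 18*(-3 - (5 + 4*25)) = 18*(-3 - (5 + 100)) = 18*(-3 - 1*105) = 18*(-3 - 105) = 18*(-108) = -1944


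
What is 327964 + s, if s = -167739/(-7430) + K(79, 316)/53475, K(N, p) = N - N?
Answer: 2436940259/7430 ≈ 3.2799e+5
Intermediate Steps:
K(N, p) = 0
s = 167739/7430 (s = -167739/(-7430) + 0/53475 = -167739*(-1/7430) + 0*(1/53475) = 167739/7430 + 0 = 167739/7430 ≈ 22.576)
327964 + s = 327964 + 167739/7430 = 2436940259/7430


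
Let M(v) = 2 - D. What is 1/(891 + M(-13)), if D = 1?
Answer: 1/892 ≈ 0.0011211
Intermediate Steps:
M(v) = 1 (M(v) = 2 - 1*1 = 2 - 1 = 1)
1/(891 + M(-13)) = 1/(891 + 1) = 1/892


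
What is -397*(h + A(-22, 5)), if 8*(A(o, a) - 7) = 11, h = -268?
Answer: 824569/8 ≈ 1.0307e+5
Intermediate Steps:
A(o, a) = 67/8 (A(o, a) = 7 + (1/8)*11 = 7 + 11/8 = 67/8)
-397*(h + A(-22, 5)) = -397*(-268 + 67/8) = -397*(-2077/8) = 824569/8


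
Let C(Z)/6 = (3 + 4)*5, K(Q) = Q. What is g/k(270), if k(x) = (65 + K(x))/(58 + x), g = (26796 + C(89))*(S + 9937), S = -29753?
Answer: -175529493888/335 ≈ -5.2397e+8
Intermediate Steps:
C(Z) = 210 (C(Z) = 6*((3 + 4)*5) = 6*(7*5) = 6*35 = 210)
g = -535150896 (g = (26796 + 210)*(-29753 + 9937) = 27006*(-19816) = -535150896)
k(x) = (65 + x)/(58 + x)
g/k(270) = -535150896*(58 + 270)/(65 + 270) = -535150896/(335/328) = -535150896/((1/328)*335) = -535150896/335/328 = -535150896*328/335 = -175529493888/335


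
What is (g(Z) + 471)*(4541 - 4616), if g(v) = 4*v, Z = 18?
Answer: -40725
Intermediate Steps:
(g(Z) + 471)*(4541 - 4616) = (4*18 + 471)*(4541 - 4616) = (72 + 471)*(-75) = 543*(-75) = -40725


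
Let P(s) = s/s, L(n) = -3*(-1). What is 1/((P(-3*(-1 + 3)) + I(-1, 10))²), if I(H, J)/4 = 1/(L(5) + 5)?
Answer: 4/9 ≈ 0.44444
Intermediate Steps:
L(n) = 3
P(s) = 1
I(H, J) = ½ (I(H, J) = 4/(3 + 5) = 4/8 = 4*(⅛) = ½)
1/((P(-3*(-1 + 3)) + I(-1, 10))²) = 1/((1 + ½)²) = 1/((3/2)²) = 1/(9/4) = 4/9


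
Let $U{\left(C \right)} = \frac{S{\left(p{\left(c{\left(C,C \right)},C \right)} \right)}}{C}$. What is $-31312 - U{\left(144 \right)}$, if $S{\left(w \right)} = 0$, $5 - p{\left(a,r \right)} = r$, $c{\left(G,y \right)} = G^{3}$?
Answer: $-31312$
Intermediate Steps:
$p{\left(a,r \right)} = 5 - r$
$U{\left(C \right)} = 0$ ($U{\left(C \right)} = \frac{0}{C} = 0$)
$-31312 - U{\left(144 \right)} = -31312 - 0 = -31312 + 0 = -31312$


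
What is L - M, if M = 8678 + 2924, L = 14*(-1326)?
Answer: -30166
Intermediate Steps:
L = -18564
M = 11602
L - M = -18564 - 1*11602 = -18564 - 11602 = -30166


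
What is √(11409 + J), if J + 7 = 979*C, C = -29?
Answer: I*√16989 ≈ 130.34*I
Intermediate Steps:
J = -28398 (J = -7 + 979*(-29) = -7 - 28391 = -28398)
√(11409 + J) = √(11409 - 28398) = √(-16989) = I*√16989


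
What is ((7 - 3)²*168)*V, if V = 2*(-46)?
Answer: -247296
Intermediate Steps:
V = -92
((7 - 3)²*168)*V = ((7 - 3)²*168)*(-92) = (4²*168)*(-92) = (16*168)*(-92) = 2688*(-92) = -247296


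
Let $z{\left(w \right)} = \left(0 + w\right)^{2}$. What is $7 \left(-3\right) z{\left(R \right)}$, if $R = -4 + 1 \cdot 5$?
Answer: $-21$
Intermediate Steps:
$R = 1$ ($R = -4 + 5 = 1$)
$z{\left(w \right)} = w^{2}$
$7 \left(-3\right) z{\left(R \right)} = 7 \left(-3\right) 1^{2} = \left(-21\right) 1 = -21$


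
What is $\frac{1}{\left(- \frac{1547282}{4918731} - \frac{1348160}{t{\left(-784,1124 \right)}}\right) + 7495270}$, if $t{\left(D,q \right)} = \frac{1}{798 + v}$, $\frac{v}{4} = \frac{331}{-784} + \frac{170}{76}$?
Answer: $- \frac{4579338561}{4937086357554288992} \approx -9.2754 \cdot 10^{-10}$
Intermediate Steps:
$v = \frac{27031}{3724}$ ($v = 4 \left(\frac{331}{-784} + \frac{170}{76}\right) = 4 \left(331 \left(- \frac{1}{784}\right) + 170 \cdot \frac{1}{76}\right) = 4 \left(- \frac{331}{784} + \frac{85}{38}\right) = 4 \cdot \frac{27031}{14896} = \frac{27031}{3724} \approx 7.2586$)
$t{\left(D,q \right)} = \frac{3724}{2998783}$ ($t{\left(D,q \right)} = \frac{1}{798 + \frac{27031}{3724}} = \frac{1}{\frac{2998783}{3724}} = \frac{3724}{2998783}$)
$\frac{1}{\left(- \frac{1547282}{4918731} - \frac{1348160}{t{\left(-784,1124 \right)}}\right) + 7495270} = \frac{1}{\left(- \frac{1547282}{4918731} - \frac{1348160}{\frac{3724}{2998783}}\right) + 7495270} = \frac{1}{\left(\left(-1547282\right) \frac{1}{4918731} - \frac{1010709822320}{931}\right) + 7495270} = \frac{1}{\left(- \frac{1547282}{4918731} - \frac{1010709822320}{931}\right) + 7495270} = \frac{1}{- \frac{4971409736490395462}{4579338561} + 7495270} = \frac{1}{- \frac{4937086357554288992}{4579338561}} = - \frac{4579338561}{4937086357554288992}$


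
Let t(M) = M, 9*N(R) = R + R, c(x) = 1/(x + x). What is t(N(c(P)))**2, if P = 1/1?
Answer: 1/81 ≈ 0.012346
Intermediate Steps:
P = 1
c(x) = 1/(2*x)
N(R) = 2*R/9 (N(R) = (R + R)/9 = (2*R)/9 = 2*R/9)
t(N(c(P)))**2 = (2*((1/2)/1)/9)**2 = (2*((1/2)*1)/9)**2 = ((2/9)*(1/2))**2 = (1/9)**2 = 1/81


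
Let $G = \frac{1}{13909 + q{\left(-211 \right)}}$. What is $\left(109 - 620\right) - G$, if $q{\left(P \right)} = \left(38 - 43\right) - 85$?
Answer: $- \frac{7061510}{13819} \approx -511.0$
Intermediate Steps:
$q{\left(P \right)} = -90$ ($q{\left(P \right)} = \left(38 - 43\right) - 85 = -5 - 85 = -90$)
$G = \frac{1}{13819}$ ($G = \frac{1}{13909 - 90} = \frac{1}{13819} \approx 7.2364 \cdot 10^{-5}$)
$\left(109 - 620\right) - G = \left(109 - 620\right) - \frac{1}{13819} = -511 - \frac{1}{13819} = - \frac{7061510}{13819}$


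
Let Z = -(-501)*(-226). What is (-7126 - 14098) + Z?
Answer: -134450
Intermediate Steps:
Z = -113226 (Z = -1*113226 = -113226)
(-7126 - 14098) + Z = (-7126 - 14098) - 113226 = -21224 - 113226 = -134450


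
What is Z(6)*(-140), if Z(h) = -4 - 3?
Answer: 980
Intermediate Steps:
Z(h) = -7
Z(6)*(-140) = -7*(-140) = 980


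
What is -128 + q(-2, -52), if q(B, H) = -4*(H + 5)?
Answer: 60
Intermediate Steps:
q(B, H) = -20 - 4*H (q(B, H) = -4*(5 + H) = -20 - 4*H)
-128 + q(-2, -52) = -128 + (-20 - 4*(-52)) = -128 + (-20 + 208) = -128 + 188 = 60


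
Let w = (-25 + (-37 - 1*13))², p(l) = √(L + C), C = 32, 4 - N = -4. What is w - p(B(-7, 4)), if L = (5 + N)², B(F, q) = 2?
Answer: 5625 - √201 ≈ 5610.8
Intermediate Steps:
N = 8 (N = 4 - 1*(-4) = 4 + 4 = 8)
L = 169 (L = (5 + 8)² = 13² = 169)
p(l) = √201 (p(l) = √(169 + 32) = √201)
w = 5625 (w = (-25 + (-37 - 13))² = (-25 - 50)² = (-75)² = 5625)
w - p(B(-7, 4)) = 5625 - √201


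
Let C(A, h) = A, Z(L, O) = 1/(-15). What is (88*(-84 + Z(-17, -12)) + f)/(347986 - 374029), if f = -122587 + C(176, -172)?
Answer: 1947133/390645 ≈ 4.9844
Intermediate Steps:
Z(L, O) = -1/15
f = -122411 (f = -122587 + 176 = -122411)
(88*(-84 + Z(-17, -12)) + f)/(347986 - 374029) = (88*(-84 - 1/15) - 122411)/(347986 - 374029) = (88*(-1261/15) - 122411)/(-26043) = (-110968/15 - 122411)*(-1/26043) = -1947133/15*(-1/26043) = 1947133/390645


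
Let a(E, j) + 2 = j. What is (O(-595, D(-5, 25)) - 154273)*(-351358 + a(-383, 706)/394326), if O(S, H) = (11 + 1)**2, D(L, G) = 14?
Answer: 10677255187121258/197163 ≈ 5.4154e+10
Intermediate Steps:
a(E, j) = -2 + j
O(S, H) = 144 (O(S, H) = 12**2 = 144)
(O(-595, D(-5, 25)) - 154273)*(-351358 + a(-383, 706)/394326) = (144 - 154273)*(-351358 + (-2 + 706)/394326) = -154129*(-351358 + 704*(1/394326)) = -154129*(-351358 + 352/197163) = -154129*(-69274797002/197163) = 10677255187121258/197163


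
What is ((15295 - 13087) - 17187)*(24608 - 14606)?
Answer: -149819958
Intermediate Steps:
((15295 - 13087) - 17187)*(24608 - 14606) = (2208 - 17187)*10002 = -14979*10002 = -149819958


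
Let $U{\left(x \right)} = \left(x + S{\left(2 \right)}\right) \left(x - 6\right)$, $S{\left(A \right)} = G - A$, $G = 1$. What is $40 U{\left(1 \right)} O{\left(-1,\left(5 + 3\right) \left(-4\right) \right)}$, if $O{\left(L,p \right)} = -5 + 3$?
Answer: $0$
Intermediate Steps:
$S{\left(A \right)} = 1 - A$
$O{\left(L,p \right)} = -2$
$U{\left(x \right)} = \left(-1 + x\right) \left(-6 + x\right)$ ($U{\left(x \right)} = \left(x + \left(1 - 2\right)\right) \left(x - 6\right) = \left(x + \left(1 - 2\right)\right) \left(-6 + x\right) = \left(x - 1\right) \left(-6 + x\right) = \left(-1 + x\right) \left(-6 + x\right)$)
$40 U{\left(1 \right)} O{\left(-1,\left(5 + 3\right) \left(-4\right) \right)} = 40 \left(6 + 1^{2} - 7\right) \left(-2\right) = 40 \left(6 + 1 - 7\right) \left(-2\right) = 40 \cdot 0 \left(-2\right) = 0 \left(-2\right) = 0$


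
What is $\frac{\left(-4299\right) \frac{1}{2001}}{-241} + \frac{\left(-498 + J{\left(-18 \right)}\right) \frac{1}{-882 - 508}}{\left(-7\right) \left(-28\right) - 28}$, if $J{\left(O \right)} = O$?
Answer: $\frac{34798301}{3128136620} \approx 0.011124$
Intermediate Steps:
$\frac{\left(-4299\right) \frac{1}{2001}}{-241} + \frac{\left(-498 + J{\left(-18 \right)}\right) \frac{1}{-882 - 508}}{\left(-7\right) \left(-28\right) - 28} = \frac{\left(-4299\right) \frac{1}{2001}}{-241} + \frac{\left(-498 - 18\right) \frac{1}{-882 - 508}}{\left(-7\right) \left(-28\right) - 28} = \left(-4299\right) \frac{1}{2001} \left(- \frac{1}{241}\right) + \frac{\left(-516\right) \frac{1}{-1390}}{196 - 28} = \left(- \frac{1433}{667}\right) \left(- \frac{1}{241}\right) + \frac{\left(-516\right) \left(- \frac{1}{1390}\right)}{168} = \frac{1433}{160747} + \frac{258}{695} \cdot \frac{1}{168} = \frac{1433}{160747} + \frac{43}{19460} = \frac{34798301}{3128136620}$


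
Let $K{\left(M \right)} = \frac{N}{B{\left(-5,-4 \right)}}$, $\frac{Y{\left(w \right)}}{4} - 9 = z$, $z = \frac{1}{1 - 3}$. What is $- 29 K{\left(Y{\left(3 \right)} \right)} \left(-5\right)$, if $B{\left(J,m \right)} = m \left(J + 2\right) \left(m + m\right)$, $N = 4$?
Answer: $- \frac{145}{24} \approx -6.0417$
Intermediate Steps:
$B{\left(J,m \right)} = 2 m^{2} \left(2 + J\right)$ ($B{\left(J,m \right)} = m \left(2 + J\right) 2 m = m 2 m \left(2 + J\right) = 2 m^{2} \left(2 + J\right)$)
$z = - \frac{1}{2}$ ($z = \frac{1}{-2} = - \frac{1}{2} \approx -0.5$)
$Y{\left(w \right)} = 34$ ($Y{\left(w \right)} = 36 + 4 \left(- \frac{1}{2}\right) = 36 - 2 = 34$)
$K{\left(M \right)} = - \frac{1}{24}$ ($K{\left(M \right)} = \frac{4}{2 \left(-4\right)^{2} \left(2 - 5\right)} = \frac{4}{2 \cdot 16 \left(-3\right)} = \frac{4}{-96} = 4 \left(- \frac{1}{96}\right) = - \frac{1}{24}$)
$- 29 K{\left(Y{\left(3 \right)} \right)} \left(-5\right) = \left(-29\right) \left(- \frac{1}{24}\right) \left(-5\right) = \frac{29}{24} \left(-5\right) = - \frac{145}{24}$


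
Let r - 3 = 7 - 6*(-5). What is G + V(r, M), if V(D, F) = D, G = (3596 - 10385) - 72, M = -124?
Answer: -6821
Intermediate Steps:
G = -6861 (G = -6789 - 72 = -6861)
r = 40 (r = 3 + (7 - 6*(-5)) = 3 + (7 + 30) = 3 + 37 = 40)
G + V(r, M) = -6861 + 40 = -6821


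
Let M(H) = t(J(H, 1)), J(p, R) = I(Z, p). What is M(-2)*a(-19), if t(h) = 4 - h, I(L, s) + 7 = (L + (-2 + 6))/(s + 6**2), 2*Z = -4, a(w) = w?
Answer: -3534/17 ≈ -207.88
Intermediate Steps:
Z = -2 (Z = (1/2)*(-4) = -2)
I(L, s) = -7 + (4 + L)/(36 + s) (I(L, s) = -7 + (L + (-2 + 6))/(s + 6**2) = -7 + (L + 4)/(s + 36) = -7 + (4 + L)/(36 + s))
J(p, R) = (-250 - 7*p)/(36 + p) (J(p, R) = (-248 - 2 - 7*p)/(36 + p) = (-250 - 7*p)/(36 + p))
M(H) = 4 - (-250 - 7*H)/(36 + H)
M(-2)*a(-19) = ((394 + 11*(-2))/(36 - 2))*(-19) = ((394 - 22)/34)*(-19) = ((1/34)*372)*(-19) = (186/17)*(-19) = -3534/17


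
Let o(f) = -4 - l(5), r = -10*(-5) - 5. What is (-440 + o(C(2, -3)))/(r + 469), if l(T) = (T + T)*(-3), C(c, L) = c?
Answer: -207/257 ≈ -0.80545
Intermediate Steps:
l(T) = -6*T (l(T) = (2*T)*(-3) = -6*T)
r = 45 (r = 50 - 5 = 45)
o(f) = 26 (o(f) = -4 - (-6)*5 = -4 - 1*(-30) = -4 + 30 = 26)
(-440 + o(C(2, -3)))/(r + 469) = (-440 + 26)/(45 + 469) = -414/514 = -414*1/514 = -207/257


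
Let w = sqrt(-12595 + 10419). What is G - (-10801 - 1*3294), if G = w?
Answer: 14095 + 8*I*sqrt(34) ≈ 14095.0 + 46.648*I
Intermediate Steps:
w = 8*I*sqrt(34) (w = sqrt(-2176) = 8*I*sqrt(34) ≈ 46.648*I)
G = 8*I*sqrt(34) ≈ 46.648*I
G - (-10801 - 1*3294) = 8*I*sqrt(34) - (-10801 - 1*3294) = 8*I*sqrt(34) - (-10801 - 3294) = 8*I*sqrt(34) - 1*(-14095) = 8*I*sqrt(34) + 14095 = 14095 + 8*I*sqrt(34)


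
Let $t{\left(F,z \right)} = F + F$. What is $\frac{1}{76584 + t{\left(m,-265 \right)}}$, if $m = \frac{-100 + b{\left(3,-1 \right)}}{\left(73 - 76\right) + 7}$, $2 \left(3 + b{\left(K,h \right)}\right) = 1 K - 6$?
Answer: $\frac{4}{306127} \approx 1.3066 \cdot 10^{-5}$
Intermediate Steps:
$b{\left(K,h \right)} = -6 + \frac{K}{2}$ ($b{\left(K,h \right)} = -3 + \frac{1 K - 6}{2} = -3 + \frac{K - 6}{2} = -3 + \frac{-6 + K}{2} = -3 + \left(-3 + \frac{K}{2}\right) = -6 + \frac{K}{2}$)
$m = - \frac{209}{8}$ ($m = \frac{-100 + \left(-6 + \frac{1}{2} \cdot 3\right)}{\left(73 - 76\right) + 7} = \frac{-100 + \left(-6 + \frac{3}{2}\right)}{-3 + 7} = \frac{-100 - \frac{9}{2}}{4} = \left(- \frac{209}{2}\right) \frac{1}{4} = - \frac{209}{8} \approx -26.125$)
$t{\left(F,z \right)} = 2 F$
$\frac{1}{76584 + t{\left(m,-265 \right)}} = \frac{1}{76584 + 2 \left(- \frac{209}{8}\right)} = \frac{1}{76584 - \frac{209}{4}} = \frac{1}{\frac{306127}{4}} = \frac{4}{306127}$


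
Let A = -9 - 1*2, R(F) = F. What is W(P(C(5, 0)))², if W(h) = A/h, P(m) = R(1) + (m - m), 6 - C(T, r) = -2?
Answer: 121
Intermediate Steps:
C(T, r) = 8 (C(T, r) = 6 - 1*(-2) = 6 + 2 = 8)
A = -11 (A = -9 - 2 = -11)
P(m) = 1 (P(m) = 1 + (m - m) = 1 + 0 = 1)
W(h) = -11/h
W(P(C(5, 0)))² = (-11/1)² = (-11*1)² = (-11)² = 121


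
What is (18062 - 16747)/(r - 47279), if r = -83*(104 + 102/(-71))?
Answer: -18673/792243 ≈ -0.023570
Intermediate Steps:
r = -604406/71 (r = -83*(104 + 102*(-1/71)) = -83*(104 - 102/71) = -83*7282/71 = -604406/71 ≈ -8512.8)
(18062 - 16747)/(r - 47279) = (18062 - 16747)/(-604406/71 - 47279) = 1315/(-3961215/71) = 1315*(-71/3961215) = -18673/792243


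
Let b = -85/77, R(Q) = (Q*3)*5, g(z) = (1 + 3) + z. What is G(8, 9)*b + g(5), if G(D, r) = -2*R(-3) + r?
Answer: -702/7 ≈ -100.29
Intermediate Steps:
g(z) = 4 + z
R(Q) = 15*Q (R(Q) = (3*Q)*5 = 15*Q)
b = -85/77 (b = -85*1/77 = -85/77 ≈ -1.1039)
G(D, r) = 90 + r (G(D, r) = -30*(-3) + r = -2*(-45) + r = 90 + r)
G(8, 9)*b + g(5) = (90 + 9)*(-85/77) + (4 + 5) = 99*(-85/77) + 9 = -765/7 + 9 = -702/7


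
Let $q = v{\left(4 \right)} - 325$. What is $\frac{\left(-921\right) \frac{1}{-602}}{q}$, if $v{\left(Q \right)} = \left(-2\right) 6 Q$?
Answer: $- \frac{921}{224546} \approx -0.0041016$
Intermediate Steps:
$v{\left(Q \right)} = - 12 Q$
$q = -373$ ($q = \left(-12\right) 4 - 325 = -48 - 325 = -373$)
$\frac{\left(-921\right) \frac{1}{-602}}{q} = \frac{\left(-921\right) \frac{1}{-602}}{-373} = \left(-921\right) \left(- \frac{1}{602}\right) \left(- \frac{1}{373}\right) = \frac{921}{602} \left(- \frac{1}{373}\right) = - \frac{921}{224546}$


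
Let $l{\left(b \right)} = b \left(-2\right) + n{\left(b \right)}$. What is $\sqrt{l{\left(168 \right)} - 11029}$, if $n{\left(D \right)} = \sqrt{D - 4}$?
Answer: $\sqrt{-11365 + 2 \sqrt{41}} \approx 106.55 i$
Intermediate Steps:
$n{\left(D \right)} = \sqrt{-4 + D}$
$l{\left(b \right)} = \sqrt{-4 + b} - 2 b$ ($l{\left(b \right)} = b \left(-2\right) + \sqrt{-4 + b} = - 2 b + \sqrt{-4 + b} = \sqrt{-4 + b} - 2 b$)
$\sqrt{l{\left(168 \right)} - 11029} = \sqrt{\left(\sqrt{-4 + 168} - 336\right) - 11029} = \sqrt{\left(\sqrt{164} - 336\right) - 11029} = \sqrt{\left(2 \sqrt{41} - 336\right) - 11029} = \sqrt{\left(-336 + 2 \sqrt{41}\right) - 11029} = \sqrt{-11365 + 2 \sqrt{41}}$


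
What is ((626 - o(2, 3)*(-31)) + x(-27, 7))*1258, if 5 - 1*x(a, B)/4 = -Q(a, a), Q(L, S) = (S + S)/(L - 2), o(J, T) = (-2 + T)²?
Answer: 24970042/29 ≈ 8.6104e+5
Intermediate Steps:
Q(L, S) = 2*S/(-2 + L) (Q(L, S) = (2*S)/(-2 + L) = 2*S/(-2 + L))
x(a, B) = 20 + 8*a/(-2 + a) (x(a, B) = 20 - (-4)*2*a/(-2 + a) = 20 - (-8)*a/(-2 + a) = 20 + 8*a/(-2 + a))
((626 - o(2, 3)*(-31)) + x(-27, 7))*1258 = ((626 - (-2 + 3)²*(-31)) + 4*(-10 + 7*(-27))/(-2 - 27))*1258 = ((626 - 1²*(-31)) + 4*(-10 - 189)/(-29))*1258 = ((626 - (-31)) + 4*(-1/29)*(-199))*1258 = ((626 - 1*(-31)) + 796/29)*1258 = ((626 + 31) + 796/29)*1258 = (657 + 796/29)*1258 = (19849/29)*1258 = 24970042/29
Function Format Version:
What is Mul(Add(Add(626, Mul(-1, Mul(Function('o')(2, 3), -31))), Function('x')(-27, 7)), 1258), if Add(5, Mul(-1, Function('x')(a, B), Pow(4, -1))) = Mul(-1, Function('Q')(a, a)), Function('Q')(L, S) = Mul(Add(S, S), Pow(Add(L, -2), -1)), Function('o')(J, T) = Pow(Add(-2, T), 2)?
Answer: Rational(24970042, 29) ≈ 8.6104e+5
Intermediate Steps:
Function('Q')(L, S) = Mul(2, S, Pow(Add(-2, L), -1)) (Function('Q')(L, S) = Mul(Mul(2, S), Pow(Add(-2, L), -1)) = Mul(2, S, Pow(Add(-2, L), -1)))
Function('x')(a, B) = Add(20, Mul(8, a, Pow(Add(-2, a), -1))) (Function('x')(a, B) = Add(20, Mul(-4, Mul(-1, Mul(2, a, Pow(Add(-2, a), -1))))) = Add(20, Mul(-4, Mul(-2, a, Pow(Add(-2, a), -1)))) = Add(20, Mul(8, a, Pow(Add(-2, a), -1))))
Mul(Add(Add(626, Mul(-1, Mul(Function('o')(2, 3), -31))), Function('x')(-27, 7)), 1258) = Mul(Add(Add(626, Mul(-1, Mul(Pow(Add(-2, 3), 2), -31))), Mul(4, Pow(Add(-2, -27), -1), Add(-10, Mul(7, -27)))), 1258) = Mul(Add(Add(626, Mul(-1, Mul(Pow(1, 2), -31))), Mul(4, Pow(-29, -1), Add(-10, -189))), 1258) = Mul(Add(Add(626, Mul(-1, Mul(1, -31))), Mul(4, Rational(-1, 29), -199)), 1258) = Mul(Add(Add(626, Mul(-1, -31)), Rational(796, 29)), 1258) = Mul(Add(Add(626, 31), Rational(796, 29)), 1258) = Mul(Add(657, Rational(796, 29)), 1258) = Mul(Rational(19849, 29), 1258) = Rational(24970042, 29)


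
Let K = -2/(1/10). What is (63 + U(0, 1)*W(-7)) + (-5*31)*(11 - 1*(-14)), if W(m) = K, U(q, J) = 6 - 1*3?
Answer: -3872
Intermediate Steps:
K = -20 (K = -2/1/10 = -2*10 = -20)
U(q, J) = 3 (U(q, J) = 6 - 3 = 3)
W(m) = -20
(63 + U(0, 1)*W(-7)) + (-5*31)*(11 - 1*(-14)) = (63 + 3*(-20)) + (-5*31)*(11 - 1*(-14)) = (63 - 60) - 155*(11 + 14) = 3 - 155*25 = 3 - 3875 = -3872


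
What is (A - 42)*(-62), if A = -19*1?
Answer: 3782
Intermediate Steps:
A = -19
(A - 42)*(-62) = (-19 - 42)*(-62) = -61*(-62) = 3782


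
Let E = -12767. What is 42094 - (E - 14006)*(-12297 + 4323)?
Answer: -213445808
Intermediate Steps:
42094 - (E - 14006)*(-12297 + 4323) = 42094 - (-12767 - 14006)*(-12297 + 4323) = 42094 - (-26773)*(-7974) = 42094 - 1*213487902 = 42094 - 213487902 = -213445808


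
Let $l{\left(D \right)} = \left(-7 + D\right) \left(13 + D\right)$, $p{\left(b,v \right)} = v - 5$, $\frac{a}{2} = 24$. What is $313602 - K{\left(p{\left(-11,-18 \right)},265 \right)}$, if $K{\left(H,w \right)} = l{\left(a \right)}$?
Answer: $311101$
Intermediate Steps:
$a = 48$ ($a = 2 \cdot 24 = 48$)
$p{\left(b,v \right)} = -5 + v$ ($p{\left(b,v \right)} = v - 5 = -5 + v$)
$K{\left(H,w \right)} = 2501$ ($K{\left(H,w \right)} = -91 + 48^{2} + 6 \cdot 48 = -91 + 2304 + 288 = 2501$)
$313602 - K{\left(p{\left(-11,-18 \right)},265 \right)} = 313602 - 2501 = 311101$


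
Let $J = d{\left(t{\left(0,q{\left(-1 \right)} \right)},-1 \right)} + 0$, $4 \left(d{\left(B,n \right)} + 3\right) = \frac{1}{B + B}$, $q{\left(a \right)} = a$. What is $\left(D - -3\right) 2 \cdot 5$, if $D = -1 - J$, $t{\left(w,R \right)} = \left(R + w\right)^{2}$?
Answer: $\frac{195}{4} \approx 48.75$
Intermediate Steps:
$d{\left(B,n \right)} = -3 + \frac{1}{8 B}$ ($d{\left(B,n \right)} = -3 + \frac{1}{4 \left(B + B\right)} = -3 + \frac{1}{4 \cdot 2 B} = -3 + \frac{\frac{1}{2} \frac{1}{B}}{4} = -3 + \frac{1}{8 B}$)
$J = - \frac{23}{8}$ ($J = \left(-3 + \frac{1}{8 \left(-1 + 0\right)^{2}}\right) + 0 = \left(-3 + \frac{1}{8 \left(-1\right)^{2}}\right) + 0 = \left(-3 + \frac{1}{8 \cdot 1}\right) + 0 = \left(-3 + \frac{1}{8} \cdot 1\right) + 0 = \left(-3 + \frac{1}{8}\right) + 0 = - \frac{23}{8} + 0 = - \frac{23}{8} \approx -2.875$)
$D = \frac{15}{8}$ ($D = -1 - - \frac{23}{8} = -1 + \frac{23}{8} = \frac{15}{8} \approx 1.875$)
$\left(D - -3\right) 2 \cdot 5 = \left(\frac{15}{8} - -3\right) 2 \cdot 5 = \left(\frac{15}{8} + 3\right) 2 \cdot 5 = \frac{39}{8} \cdot 2 \cdot 5 = \frac{39}{4} \cdot 5 = \frac{195}{4}$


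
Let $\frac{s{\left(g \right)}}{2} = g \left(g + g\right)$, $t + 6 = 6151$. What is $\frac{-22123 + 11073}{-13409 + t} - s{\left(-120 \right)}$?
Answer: $- \frac{209197675}{3632} \approx -57599.0$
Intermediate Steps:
$t = 6145$ ($t = -6 + 6151 = 6145$)
$s{\left(g \right)} = 4 g^{2}$ ($s{\left(g \right)} = 2 g \left(g + g\right) = 2 g 2 g = 2 \cdot 2 g^{2} = 4 g^{2}$)
$\frac{-22123 + 11073}{-13409 + t} - s{\left(-120 \right)} = \frac{-22123 + 11073}{-13409 + 6145} - 4 \left(-120\right)^{2} = - \frac{11050}{-7264} - 4 \cdot 14400 = \left(-11050\right) \left(- \frac{1}{7264}\right) - 57600 = \frac{5525}{3632} - 57600 = - \frac{209197675}{3632}$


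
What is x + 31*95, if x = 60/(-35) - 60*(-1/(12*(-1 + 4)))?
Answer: 61844/21 ≈ 2945.0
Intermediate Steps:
x = -1/21 (x = 60*(-1/35) - 60/((6*3)*(-2)) = -12/7 - 60/(18*(-2)) = -12/7 - 60/(-36) = -12/7 - 60*(-1/36) = -12/7 + 5/3 = -1/21 ≈ -0.047619)
x + 31*95 = -1/21 + 31*95 = -1/21 + 2945 = 61844/21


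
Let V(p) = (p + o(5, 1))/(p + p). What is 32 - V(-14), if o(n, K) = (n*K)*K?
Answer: 887/28 ≈ 31.679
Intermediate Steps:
o(n, K) = n*K² (o(n, K) = (K*n)*K = n*K²)
V(p) = (5 + p)/(2*p) (V(p) = (p + 5*1²)/(p + p) = (p + 5*1)/((2*p)) = (p + 5)*(1/(2*p)) = (5 + p)*(1/(2*p)) = (5 + p)/(2*p))
32 - V(-14) = 32 - (5 - 14)/(2*(-14)) = 32 - (-1)*(-9)/(2*14) = 32 - 1*9/28 = 32 - 9/28 = 887/28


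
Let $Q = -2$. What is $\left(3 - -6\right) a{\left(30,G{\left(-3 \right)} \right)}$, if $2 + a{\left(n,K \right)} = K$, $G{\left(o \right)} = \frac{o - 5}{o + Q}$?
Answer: $- \frac{18}{5} \approx -3.6$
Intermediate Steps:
$G{\left(o \right)} = \frac{-5 + o}{-2 + o}$ ($G{\left(o \right)} = \frac{o - 5}{o - 2} = \frac{-5 + o}{-2 + o}$)
$a{\left(n,K \right)} = -2 + K$
$\left(3 - -6\right) a{\left(30,G{\left(-3 \right)} \right)} = \left(3 - -6\right) \left(-2 + \frac{-5 - 3}{-2 - 3}\right) = \left(3 + 6\right) \left(-2 + \frac{1}{-5} \left(-8\right)\right) = 9 \left(-2 - - \frac{8}{5}\right) = 9 \left(-2 + \frac{8}{5}\right) = 9 \left(- \frac{2}{5}\right) = - \frac{18}{5}$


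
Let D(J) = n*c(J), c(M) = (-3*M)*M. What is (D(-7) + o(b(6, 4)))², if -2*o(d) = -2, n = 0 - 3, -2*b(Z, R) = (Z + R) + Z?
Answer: 195364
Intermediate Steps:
c(M) = -3*M²
b(Z, R) = -Z - R/2 (b(Z, R) = -((Z + R) + Z)/2 = -((R + Z) + Z)/2 = -(R + 2*Z)/2 = -Z - R/2)
n = -3
o(d) = 1 (o(d) = -½*(-2) = 1)
D(J) = 9*J² (D(J) = -(-9)*J² = 9*J²)
(D(-7) + o(b(6, 4)))² = (9*(-7)² + 1)² = (9*49 + 1)² = (441 + 1)² = 442² = 195364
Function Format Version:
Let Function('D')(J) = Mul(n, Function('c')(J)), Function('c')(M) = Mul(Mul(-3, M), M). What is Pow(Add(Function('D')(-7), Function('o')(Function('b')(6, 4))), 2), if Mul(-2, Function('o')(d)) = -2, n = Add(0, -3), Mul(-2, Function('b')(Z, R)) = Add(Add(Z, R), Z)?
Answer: 195364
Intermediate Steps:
Function('c')(M) = Mul(-3, Pow(M, 2))
Function('b')(Z, R) = Add(Mul(-1, Z), Mul(Rational(-1, 2), R)) (Function('b')(Z, R) = Mul(Rational(-1, 2), Add(Add(Z, R), Z)) = Mul(Rational(-1, 2), Add(Add(R, Z), Z)) = Mul(Rational(-1, 2), Add(R, Mul(2, Z))) = Add(Mul(-1, Z), Mul(Rational(-1, 2), R)))
n = -3
Function('o')(d) = 1 (Function('o')(d) = Mul(Rational(-1, 2), -2) = 1)
Function('D')(J) = Mul(9, Pow(J, 2)) (Function('D')(J) = Mul(-3, Mul(-3, Pow(J, 2))) = Mul(9, Pow(J, 2)))
Pow(Add(Function('D')(-7), Function('o')(Function('b')(6, 4))), 2) = Pow(Add(Mul(9, Pow(-7, 2)), 1), 2) = Pow(Add(Mul(9, 49), 1), 2) = Pow(Add(441, 1), 2) = Pow(442, 2) = 195364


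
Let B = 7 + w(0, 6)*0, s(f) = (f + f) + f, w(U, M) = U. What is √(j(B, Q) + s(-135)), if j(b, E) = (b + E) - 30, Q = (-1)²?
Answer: I*√427 ≈ 20.664*I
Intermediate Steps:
s(f) = 3*f (s(f) = 2*f + f = 3*f)
B = 7 (B = 7 + 0*0 = 7 + 0 = 7)
Q = 1
j(b, E) = -30 + E + b (j(b, E) = (E + b) - 30 = -30 + E + b)
√(j(B, Q) + s(-135)) = √((-30 + 1 + 7) + 3*(-135)) = √(-22 - 405) = √(-427) = I*√427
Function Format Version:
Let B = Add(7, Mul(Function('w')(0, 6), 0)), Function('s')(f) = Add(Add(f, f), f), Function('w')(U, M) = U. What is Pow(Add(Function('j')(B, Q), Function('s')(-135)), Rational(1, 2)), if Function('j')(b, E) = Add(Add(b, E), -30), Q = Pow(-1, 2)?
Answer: Mul(I, Pow(427, Rational(1, 2))) ≈ Mul(20.664, I)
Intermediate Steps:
Function('s')(f) = Mul(3, f) (Function('s')(f) = Add(Mul(2, f), f) = Mul(3, f))
B = 7 (B = Add(7, Mul(0, 0)) = Add(7, 0) = 7)
Q = 1
Function('j')(b, E) = Add(-30, E, b) (Function('j')(b, E) = Add(Add(E, b), -30) = Add(-30, E, b))
Pow(Add(Function('j')(B, Q), Function('s')(-135)), Rational(1, 2)) = Pow(Add(Add(-30, 1, 7), Mul(3, -135)), Rational(1, 2)) = Pow(Add(-22, -405), Rational(1, 2)) = Pow(-427, Rational(1, 2)) = Mul(I, Pow(427, Rational(1, 2)))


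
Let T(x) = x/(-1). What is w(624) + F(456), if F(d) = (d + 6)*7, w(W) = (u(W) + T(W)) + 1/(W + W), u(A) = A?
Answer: 4036033/1248 ≈ 3234.0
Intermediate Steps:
T(x) = -x (T(x) = x*(-1) = -x)
w(W) = 1/(2*W) (w(W) = (W - W) + 1/(W + W) = 0 + 1/(2*W) = 1/(2*W))
F(d) = 42 + 7*d (F(d) = (6 + d)*7 = 42 + 7*d)
w(624) + F(456) = (1/2)/624 + (42 + 7*456) = (1/2)*(1/624) + (42 + 3192) = 1/1248 + 3234 = 4036033/1248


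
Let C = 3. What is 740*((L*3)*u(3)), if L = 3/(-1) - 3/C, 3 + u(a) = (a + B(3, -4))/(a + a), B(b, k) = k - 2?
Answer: 31080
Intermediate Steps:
B(b, k) = -2 + k
u(a) = -3 + (-6 + a)/(2*a) (u(a) = -3 + (a + (-2 - 4))/(a + a) = -3 + (a - 6)/((2*a)) = -3 + (-6 + a)*(1/(2*a)) = -3 + (-6 + a)/(2*a))
L = -4 (L = 3/(-1) - 3/3 = 3*(-1) - 3*1/3 = -3 - 1 = -4)
740*((L*3)*u(3)) = 740*((-4*3)*(-5/2 - 3/3)) = 740*(-12*(-5/2 - 3*1/3)) = 740*(-12*(-5/2 - 1)) = 740*(-12*(-7/2)) = 740*42 = 31080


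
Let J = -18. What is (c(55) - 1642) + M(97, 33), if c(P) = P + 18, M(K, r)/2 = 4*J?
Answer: -1713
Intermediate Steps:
M(K, r) = -144 (M(K, r) = 2*(4*(-18)) = 2*(-72) = -144)
c(P) = 18 + P
(c(55) - 1642) + M(97, 33) = ((18 + 55) - 1642) - 144 = (73 - 1642) - 144 = -1569 - 144 = -1713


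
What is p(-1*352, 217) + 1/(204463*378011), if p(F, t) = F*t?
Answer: -5903663072095711/77289263093 ≈ -76384.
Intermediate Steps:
p(-1*352, 217) + 1/(204463*378011) = -1*352*217 + 1/(204463*378011) = -352*217 + (1/204463)*(1/378011) = -76384 + 1/77289263093 = -5903663072095711/77289263093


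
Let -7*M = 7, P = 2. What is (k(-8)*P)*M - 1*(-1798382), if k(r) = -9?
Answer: 1798400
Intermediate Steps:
M = -1 (M = -1/7*7 = -1)
(k(-8)*P)*M - 1*(-1798382) = -9*2*(-1) - 1*(-1798382) = -18*(-1) + 1798382 = 18 + 1798382 = 1798400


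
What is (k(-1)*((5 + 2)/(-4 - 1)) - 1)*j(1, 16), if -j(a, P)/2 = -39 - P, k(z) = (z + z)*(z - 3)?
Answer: -1342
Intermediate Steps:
k(z) = 2*z*(-3 + z) (k(z) = (2*z)*(-3 + z) = 2*z*(-3 + z))
j(a, P) = 78 + 2*P (j(a, P) = -2*(-39 - P) = 78 + 2*P)
(k(-1)*((5 + 2)/(-4 - 1)) - 1)*j(1, 16) = ((2*(-1)*(-3 - 1))*((5 + 2)/(-4 - 1)) - 1)*(78 + 2*16) = ((2*(-1)*(-4))*(7/(-5)) - 1)*(78 + 32) = (8*(7*(-1/5)) - 1)*110 = (8*(-7/5) - 1)*110 = (-56/5 - 1)*110 = -61/5*110 = -1342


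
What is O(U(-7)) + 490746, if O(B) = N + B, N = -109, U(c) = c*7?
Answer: 490588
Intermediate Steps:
U(c) = 7*c
O(B) = -109 + B
O(U(-7)) + 490746 = (-109 + 7*(-7)) + 490746 = (-109 - 49) + 490746 = -158 + 490746 = 490588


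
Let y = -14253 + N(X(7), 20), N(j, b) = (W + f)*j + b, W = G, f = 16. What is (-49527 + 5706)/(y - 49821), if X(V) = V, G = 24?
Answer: 1623/2362 ≈ 0.68713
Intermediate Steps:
W = 24
N(j, b) = b + 40*j (N(j, b) = (24 + 16)*j + b = 40*j + b = b + 40*j)
y = -13953 (y = -14253 + (20 + 40*7) = -14253 + (20 + 280) = -14253 + 300 = -13953)
(-49527 + 5706)/(y - 49821) = (-49527 + 5706)/(-13953 - 49821) = -43821/(-63774) = -43821*(-1/63774) = 1623/2362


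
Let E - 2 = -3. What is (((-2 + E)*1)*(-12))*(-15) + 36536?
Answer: 35996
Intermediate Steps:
E = -1 (E = 2 - 3 = -1)
(((-2 + E)*1)*(-12))*(-15) + 36536 = (((-2 - 1)*1)*(-12))*(-15) + 36536 = (-3*1*(-12))*(-15) + 36536 = -3*(-12)*(-15) + 36536 = 36*(-15) + 36536 = -540 + 36536 = 35996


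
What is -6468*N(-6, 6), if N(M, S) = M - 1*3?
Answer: 58212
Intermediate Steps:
N(M, S) = -3 + M (N(M, S) = M - 3 = -3 + M)
-6468*N(-6, 6) = -6468*(-3 - 6) = -6468*(-9) = 58212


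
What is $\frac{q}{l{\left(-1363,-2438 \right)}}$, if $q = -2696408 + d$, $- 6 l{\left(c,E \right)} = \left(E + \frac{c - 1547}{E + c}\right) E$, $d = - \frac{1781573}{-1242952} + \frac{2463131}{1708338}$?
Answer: $\frac{3627103279153786243637}{1332154298300924220224} \approx 2.7227$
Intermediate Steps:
$d = \frac{3052541229193}{1061691066888}$ ($d = \left(-1781573\right) \left(- \frac{1}{1242952}\right) + 2463131 \cdot \frac{1}{1708338} = \frac{1781573}{1242952} + \frac{2463131}{1708338} = \frac{3052541229193}{1061691066888} \approx 2.8752$)
$l{\left(c,E \right)} = - \frac{E \left(E + \frac{-1547 + c}{E + c}\right)}{6}$ ($l{\left(c,E \right)} = - \frac{\left(E + \frac{c - 1547}{E + c}\right) E}{6} = - \frac{\left(E + \frac{-1547 + c}{E + c}\right) E}{6} = - \frac{E \left(E + \frac{-1547 + c}{E + c}\right)}{6}$)
$q = - \frac{2862749233744109111}{1061691066888}$ ($q = -2696408 + \frac{3052541229193}{1061691066888} = - \frac{2862749233744109111}{1061691066888} \approx -2.6964 \cdot 10^{6}$)
$\frac{q}{l{\left(-1363,-2438 \right)}} = - \frac{2862749233744109111}{1061691066888 \cdot \frac{1}{6} \left(-2438\right) \frac{1}{-2438 - 1363} \left(1547 - -1363 - \left(-2438\right)^{2} - \left(-2438\right) \left(-1363\right)\right)} = - \frac{2862749233744109111}{1061691066888 \cdot \frac{1}{6} \left(-2438\right) \frac{1}{-3801} \left(1547 + 1363 - 5943844 - 3322994\right)} = - \frac{2862749233744109111}{1061691066888 \cdot \frac{1}{6} \left(-2438\right) \left(- \frac{1}{3801}\right) \left(1547 + 1363 - 5943844 - 3322994\right)} = - \frac{2862749233744109111}{1061691066888 \cdot \frac{1}{6} \left(-2438\right) \left(- \frac{1}{3801}\right) \left(-9263928\right)} = - \frac{2862749233744109111}{1061691066888 \left(- \frac{3764242744}{3801}\right)} = \left(- \frac{2862749233744109111}{1061691066888}\right) \left(- \frac{3801}{3764242744}\right) = \frac{3627103279153786243637}{1332154298300924220224}$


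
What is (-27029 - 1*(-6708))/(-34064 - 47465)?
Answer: 2903/11647 ≈ 0.24925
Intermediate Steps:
(-27029 - 1*(-6708))/(-34064 - 47465) = (-27029 + 6708)/(-81529) = -20321*(-1/81529) = 2903/11647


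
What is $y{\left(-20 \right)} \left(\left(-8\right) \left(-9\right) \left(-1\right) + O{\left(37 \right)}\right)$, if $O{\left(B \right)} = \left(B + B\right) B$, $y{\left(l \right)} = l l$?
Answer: $1066400$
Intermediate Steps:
$y{\left(l \right)} = l^{2}$
$O{\left(B \right)} = 2 B^{2}$ ($O{\left(B \right)} = 2 B B = 2 B^{2}$)
$y{\left(-20 \right)} \left(\left(-8\right) \left(-9\right) \left(-1\right) + O{\left(37 \right)}\right) = \left(-20\right)^{2} \left(\left(-8\right) \left(-9\right) \left(-1\right) + 2 \cdot 37^{2}\right) = 400 \left(72 \left(-1\right) + 2 \cdot 1369\right) = 400 \left(-72 + 2738\right) = 400 \cdot 2666 = 1066400$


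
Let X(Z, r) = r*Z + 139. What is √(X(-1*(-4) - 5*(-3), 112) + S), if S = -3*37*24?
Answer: I*√397 ≈ 19.925*I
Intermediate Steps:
X(Z, r) = 139 + Z*r (X(Z, r) = Z*r + 139 = 139 + Z*r)
S = -2664 (S = -111*24 = -2664)
√(X(-1*(-4) - 5*(-3), 112) + S) = √((139 + (-1*(-4) - 5*(-3))*112) - 2664) = √((139 + (4 + 15)*112) - 2664) = √((139 + 19*112) - 2664) = √((139 + 2128) - 2664) = √(2267 - 2664) = √(-397) = I*√397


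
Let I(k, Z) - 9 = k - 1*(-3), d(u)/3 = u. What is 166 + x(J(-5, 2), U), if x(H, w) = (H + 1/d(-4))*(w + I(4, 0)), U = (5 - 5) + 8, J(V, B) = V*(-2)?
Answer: 404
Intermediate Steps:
J(V, B) = -2*V
d(u) = 3*u
U = 8 (U = 0 + 8 = 8)
I(k, Z) = 12 + k (I(k, Z) = 9 + (k - 1*(-3)) = 9 + (k + 3) = 9 + (3 + k) = 12 + k)
x(H, w) = (16 + w)*(-1/12 + H) (x(H, w) = (H + 1/(3*(-4)))*(w + (12 + 4)) = (H + 1/(-12))*(w + 16) = (H - 1/12)*(16 + w) = (-1/12 + H)*(16 + w) = (16 + w)*(-1/12 + H))
166 + x(J(-5, 2), U) = 166 + (-4/3 - 1/12*8 + (-2*(-5))*(16 + 8)) = 166 + (-4/3 - ⅔ + 10*24) = 166 + (-4/3 - ⅔ + 240) = 166 + 238 = 404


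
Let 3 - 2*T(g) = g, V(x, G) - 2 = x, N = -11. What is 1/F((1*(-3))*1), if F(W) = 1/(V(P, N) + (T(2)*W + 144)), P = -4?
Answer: 281/2 ≈ 140.50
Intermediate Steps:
V(x, G) = 2 + x
T(g) = 3/2 - g/2
F(W) = 1/(142 + W/2) (F(W) = 1/((2 - 4) + ((3/2 - 1/2*2)*W + 144)) = 1/(-2 + ((3/2 - 1)*W + 144)) = 1/(-2 + (W/2 + 144)) = 1/(-2 + (144 + W/2)) = 1/(142 + W/2))
1/F((1*(-3))*1) = 1/(2/(284 + (1*(-3))*1)) = 1/(2/(284 - 3*1)) = 1/(2/(284 - 3)) = 1/(2/281) = 281/2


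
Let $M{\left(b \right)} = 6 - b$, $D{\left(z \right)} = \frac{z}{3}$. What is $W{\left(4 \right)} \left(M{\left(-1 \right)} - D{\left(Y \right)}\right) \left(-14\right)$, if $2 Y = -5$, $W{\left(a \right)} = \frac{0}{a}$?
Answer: $0$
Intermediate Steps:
$W{\left(a \right)} = 0$
$Y = - \frac{5}{2}$ ($Y = \frac{1}{2} \left(-5\right) = - \frac{5}{2} \approx -2.5$)
$D{\left(z \right)} = \frac{z}{3}$ ($D{\left(z \right)} = z \frac{1}{3} = \frac{z}{3}$)
$W{\left(4 \right)} \left(M{\left(-1 \right)} - D{\left(Y \right)}\right) \left(-14\right) = 0 \left(\left(6 - -1\right) - \frac{1}{3} \left(- \frac{5}{2}\right)\right) \left(-14\right) = 0 \left(\left(6 + 1\right) - - \frac{5}{6}\right) \left(-14\right) = 0 \left(7 + \frac{5}{6}\right) \left(-14\right) = 0 \cdot \frac{47}{6} \left(-14\right) = 0 \left(-14\right) = 0$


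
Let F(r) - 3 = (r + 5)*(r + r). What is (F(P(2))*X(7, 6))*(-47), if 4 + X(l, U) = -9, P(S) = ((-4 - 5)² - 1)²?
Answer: 50092225833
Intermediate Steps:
P(S) = 6400 (P(S) = ((-9)² - 1)² = (81 - 1)² = 80² = 6400)
F(r) = 3 + 2*r*(5 + r) (F(r) = 3 + (r + 5)*(r + r) = 3 + (5 + r)*(2*r) = 3 + 2*r*(5 + r))
X(l, U) = -13 (X(l, U) = -4 - 9 = -13)
(F(P(2))*X(7, 6))*(-47) = ((3 + 2*6400² + 10*6400)*(-13))*(-47) = ((3 + 2*40960000 + 64000)*(-13))*(-47) = ((3 + 81920000 + 64000)*(-13))*(-47) = (81984003*(-13))*(-47) = -1065792039*(-47) = 50092225833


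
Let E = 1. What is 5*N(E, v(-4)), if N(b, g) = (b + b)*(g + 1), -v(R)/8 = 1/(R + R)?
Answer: 20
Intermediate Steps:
v(R) = -4/R (v(R) = -8/(R + R) = -8*1/(2*R) = -4/R)
N(b, g) = 2*b*(1 + g) (N(b, g) = (2*b)*(1 + g) = 2*b*(1 + g))
5*N(E, v(-4)) = 5*(2*1*(1 - 4/(-4))) = 5*(2*1*(1 - 4*(-¼))) = 5*(2*1*(1 + 1)) = 5*(2*1*2) = 5*4 = 20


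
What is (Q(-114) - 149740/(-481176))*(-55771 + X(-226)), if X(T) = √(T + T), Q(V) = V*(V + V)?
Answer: -174380249977993/120294 + 3126719083*I*√113/60147 ≈ -1.4496e+9 + 5.526e+5*I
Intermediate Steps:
Q(V) = 2*V² (Q(V) = V*(2*V) = 2*V²)
X(T) = √2*√T (X(T) = √(2*T) = √2*√T)
(Q(-114) - 149740/(-481176))*(-55771 + X(-226)) = (2*(-114)² - 149740/(-481176))*(-55771 + √2*√(-226)) = (2*12996 - 149740*(-1/481176))*(-55771 + √2*(I*√226)) = (25992 + 37435/120294)*(-55771 + 2*I*√113) = 3126719083*(-55771 + 2*I*√113)/120294 = -174380249977993/120294 + 3126719083*I*√113/60147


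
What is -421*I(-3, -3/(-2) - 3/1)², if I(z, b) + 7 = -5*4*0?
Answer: -20629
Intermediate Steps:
I(z, b) = -7 (I(z, b) = -7 - 5*4*0 = -7 - 20*0 = -7 + 0 = -7)
-421*I(-3, -3/(-2) - 3/1)² = -421*(-7)² = -421*49 = -20629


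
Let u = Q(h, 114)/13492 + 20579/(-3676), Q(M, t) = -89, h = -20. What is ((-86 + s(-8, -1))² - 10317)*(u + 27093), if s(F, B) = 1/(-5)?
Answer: -6059261481610246/77494675 ≈ -7.8189e+7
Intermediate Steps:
s(F, B) = -⅕ (s(F, B) = 1*(-⅕) = -⅕)
u = -34747379/6199574 (u = -89/13492 + 20579/(-3676) = -89*1/13492 + 20579*(-1/3676) = -89/13492 - 20579/3676 = -34747379/6199574 ≈ -5.6048)
((-86 + s(-8, -1))² - 10317)*(u + 27093) = ((-86 - ⅕)² - 10317)*(-34747379/6199574 + 27093) = ((-431/5)² - 10317)*(167930311003/6199574) = (185761/25 - 10317)*(167930311003/6199574) = -72164/25*167930311003/6199574 = -6059261481610246/77494675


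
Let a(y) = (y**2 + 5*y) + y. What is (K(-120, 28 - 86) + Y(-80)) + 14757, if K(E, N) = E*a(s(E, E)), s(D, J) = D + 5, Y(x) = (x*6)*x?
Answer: -1451043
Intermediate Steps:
Y(x) = 6*x**2 (Y(x) = (6*x)*x = 6*x**2)
s(D, J) = 5 + D
a(y) = y**2 + 6*y
K(E, N) = E*(5 + E)*(11 + E) (K(E, N) = E*((5 + E)*(6 + (5 + E))) = E*((5 + E)*(11 + E)) = E*(5 + E)*(11 + E))
(K(-120, 28 - 86) + Y(-80)) + 14757 = (-120*(5 - 120)*(11 - 120) + 6*(-80)**2) + 14757 = (-120*(-115)*(-109) + 6*6400) + 14757 = (-1504200 + 38400) + 14757 = -1465800 + 14757 = -1451043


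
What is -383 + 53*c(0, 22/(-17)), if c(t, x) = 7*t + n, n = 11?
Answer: 200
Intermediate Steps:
c(t, x) = 11 + 7*t (c(t, x) = 7*t + 11 = 11 + 7*t)
-383 + 53*c(0, 22/(-17)) = -383 + 53*(11 + 7*0) = -383 + 53*(11 + 0) = -383 + 53*11 = -383 + 583 = 200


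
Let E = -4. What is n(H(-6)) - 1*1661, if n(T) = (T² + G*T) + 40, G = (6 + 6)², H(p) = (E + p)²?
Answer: 22779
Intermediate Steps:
H(p) = (-4 + p)²
G = 144 (G = 12² = 144)
n(T) = 40 + T² + 144*T (n(T) = (T² + 144*T) + 40 = 40 + T² + 144*T)
n(H(-6)) - 1*1661 = (40 + ((-4 - 6)²)² + 144*(-4 - 6)²) - 1*1661 = (40 + ((-10)²)² + 144*(-10)²) - 1661 = (40 + 100² + 144*100) - 1661 = (40 + 10000 + 14400) - 1661 = 24440 - 1661 = 22779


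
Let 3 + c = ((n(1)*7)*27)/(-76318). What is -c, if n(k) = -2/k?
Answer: 114288/38159 ≈ 2.9950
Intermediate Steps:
c = -114288/38159 (c = -3 + ((-2/1*7)*27)/(-76318) = -3 + ((-2*1*7)*27)*(-1/76318) = -3 + (-2*7*27)*(-1/76318) = -3 - 14*27*(-1/76318) = -3 - 378*(-1/76318) = -3 + 189/38159 = -114288/38159 ≈ -2.9950)
-c = -1*(-114288/38159) = 114288/38159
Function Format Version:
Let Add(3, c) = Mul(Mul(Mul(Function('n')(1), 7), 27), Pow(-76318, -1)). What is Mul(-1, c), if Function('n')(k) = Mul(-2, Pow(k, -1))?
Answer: Rational(114288, 38159) ≈ 2.9950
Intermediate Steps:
c = Rational(-114288, 38159) (c = Add(-3, Mul(Mul(Mul(Mul(-2, Pow(1, -1)), 7), 27), Pow(-76318, -1))) = Add(-3, Mul(Mul(Mul(Mul(-2, 1), 7), 27), Rational(-1, 76318))) = Add(-3, Mul(Mul(Mul(-2, 7), 27), Rational(-1, 76318))) = Add(-3, Mul(Mul(-14, 27), Rational(-1, 76318))) = Add(-3, Mul(-378, Rational(-1, 76318))) = Add(-3, Rational(189, 38159)) = Rational(-114288, 38159) ≈ -2.9950)
Mul(-1, c) = Mul(-1, Rational(-114288, 38159)) = Rational(114288, 38159)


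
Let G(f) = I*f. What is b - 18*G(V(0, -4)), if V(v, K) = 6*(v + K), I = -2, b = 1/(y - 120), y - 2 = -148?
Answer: -229825/266 ≈ -864.00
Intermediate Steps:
y = -146 (y = 2 - 148 = -146)
b = -1/266 (b = 1/(-146 - 120) = 1/(-266) = -1/266 ≈ -0.0037594)
V(v, K) = 6*K + 6*v (V(v, K) = 6*(K + v) = 6*K + 6*v)
G(f) = -2*f
b - 18*G(V(0, -4)) = -1/266 - (-36)*(6*(-4) + 6*0) = -1/266 - (-36)*(-24 + 0) = -1/266 - (-36)*(-24) = -1/266 - 18*48 = -1/266 - 864 = -229825/266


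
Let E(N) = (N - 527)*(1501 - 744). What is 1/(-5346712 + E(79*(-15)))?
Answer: -1/6642696 ≈ -1.5054e-7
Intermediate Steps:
E(N) = -398939 + 757*N (E(N) = (-527 + N)*757 = -398939 + 757*N)
1/(-5346712 + E(79*(-15))) = 1/(-5346712 + (-398939 + 757*(79*(-15)))) = 1/(-5346712 + (-398939 + 757*(-1185))) = 1/(-5346712 + (-398939 - 897045)) = 1/(-5346712 - 1295984) = 1/(-6642696) = -1/6642696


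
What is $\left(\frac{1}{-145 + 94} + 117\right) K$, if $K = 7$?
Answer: $\frac{41762}{51} \approx 818.86$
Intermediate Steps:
$\left(\frac{1}{-145 + 94} + 117\right) K = \left(\frac{1}{-145 + 94} + 117\right) 7 = \left(\frac{1}{-51} + 117\right) 7 = \left(- \frac{1}{51} + 117\right) 7 = \frac{5966}{51} \cdot 7 = \frac{41762}{51}$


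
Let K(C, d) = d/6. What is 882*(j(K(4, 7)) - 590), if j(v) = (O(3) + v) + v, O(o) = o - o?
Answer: -518322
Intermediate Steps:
O(o) = 0
K(C, d) = d/6 (K(C, d) = d*(1/6) = d/6)
j(v) = 2*v (j(v) = (0 + v) + v = v + v = 2*v)
882*(j(K(4, 7)) - 590) = 882*(2*((1/6)*7) - 590) = 882*(2*(7/6) - 590) = 882*(7/3 - 590) = 882*(-1763/3) = -518322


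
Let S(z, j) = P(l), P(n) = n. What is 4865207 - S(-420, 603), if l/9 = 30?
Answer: 4864937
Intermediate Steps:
l = 270 (l = 9*30 = 270)
S(z, j) = 270
4865207 - S(-420, 603) = 4865207 - 1*270 = 4865207 - 270 = 4864937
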